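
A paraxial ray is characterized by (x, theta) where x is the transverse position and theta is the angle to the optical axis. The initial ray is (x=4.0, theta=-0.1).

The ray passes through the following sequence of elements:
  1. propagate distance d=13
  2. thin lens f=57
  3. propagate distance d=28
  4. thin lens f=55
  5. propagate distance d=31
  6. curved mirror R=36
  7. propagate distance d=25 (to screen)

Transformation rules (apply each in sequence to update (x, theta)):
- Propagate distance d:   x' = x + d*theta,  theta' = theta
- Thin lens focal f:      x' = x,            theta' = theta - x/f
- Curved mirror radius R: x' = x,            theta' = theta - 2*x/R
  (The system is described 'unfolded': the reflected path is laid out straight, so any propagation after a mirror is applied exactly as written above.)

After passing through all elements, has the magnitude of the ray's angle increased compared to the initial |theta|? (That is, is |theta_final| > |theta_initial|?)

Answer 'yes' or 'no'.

Answer: yes

Derivation:
Initial: x=4.0000 theta=-0.1000
After 1 (propagate distance d=13): x=2.7000 theta=-0.1000
After 2 (thin lens f=57): x=2.7000 theta=-14/95 (≈-0.1474)
After 3 (propagate distance d=28): x=-271/190 (≈-1.4263) theta=-14/95 (≈-0.1474)
After 4 (thin lens f=55): x=-271/190 (≈-1.4263) theta=-1269/10450 (≈-0.1214)
After 5 (propagate distance d=31): x=-27122/5225 (≈-5.1908) theta=-1269/10450 (≈-0.1214)
After 6 (curved mirror R=36): x=-27122/5225 (≈-5.1908) theta=15701/94050 (≈0.1669)
After 7 (propagate distance d=25 (to screen)): x=-95671/94050 (≈-1.0172) theta=15701/94050 (≈0.1669)
|theta_initial|=0.1000 |theta_final|=15701/94050 (≈0.1669) -> increased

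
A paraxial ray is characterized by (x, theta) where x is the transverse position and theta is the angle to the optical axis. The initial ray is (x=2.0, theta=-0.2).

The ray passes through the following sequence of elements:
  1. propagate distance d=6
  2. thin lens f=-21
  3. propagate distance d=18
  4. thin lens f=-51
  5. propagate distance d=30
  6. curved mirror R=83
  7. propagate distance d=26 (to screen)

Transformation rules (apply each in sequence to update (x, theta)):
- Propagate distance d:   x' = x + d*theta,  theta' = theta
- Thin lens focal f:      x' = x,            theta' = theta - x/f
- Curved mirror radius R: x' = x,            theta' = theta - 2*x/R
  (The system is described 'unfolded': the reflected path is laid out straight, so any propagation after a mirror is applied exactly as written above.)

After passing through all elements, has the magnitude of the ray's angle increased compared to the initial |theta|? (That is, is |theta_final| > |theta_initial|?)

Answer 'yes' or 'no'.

Answer: no

Derivation:
Initial: x=2.0000 theta=-0.2000
After 1 (propagate distance d=6): x=0.8000 theta=-0.2000
After 2 (thin lens f=-21): x=0.8000 theta=-17/105 (≈-0.1619)
After 3 (propagate distance d=18): x=-74/35 (≈-2.1143) theta=-17/105 (≈-0.1619)
After 4 (thin lens f=-51): x=-74/35 (≈-2.1143) theta=-121/595 (≈-0.2034)
After 5 (propagate distance d=30): x=-4888/595 (≈-8.2151) theta=-121/595 (≈-0.2034)
After 6 (curved mirror R=83): x=-4888/595 (≈-8.2151) theta=-267/49385 (≈-0.0054)
After 7 (propagate distance d=26 (to screen)): x=-412646/49385 (≈-8.3557) theta=-267/49385 (≈-0.0054)
|theta_initial|=0.2000 |theta_final|=267/49385 (≈0.0054) -> not increased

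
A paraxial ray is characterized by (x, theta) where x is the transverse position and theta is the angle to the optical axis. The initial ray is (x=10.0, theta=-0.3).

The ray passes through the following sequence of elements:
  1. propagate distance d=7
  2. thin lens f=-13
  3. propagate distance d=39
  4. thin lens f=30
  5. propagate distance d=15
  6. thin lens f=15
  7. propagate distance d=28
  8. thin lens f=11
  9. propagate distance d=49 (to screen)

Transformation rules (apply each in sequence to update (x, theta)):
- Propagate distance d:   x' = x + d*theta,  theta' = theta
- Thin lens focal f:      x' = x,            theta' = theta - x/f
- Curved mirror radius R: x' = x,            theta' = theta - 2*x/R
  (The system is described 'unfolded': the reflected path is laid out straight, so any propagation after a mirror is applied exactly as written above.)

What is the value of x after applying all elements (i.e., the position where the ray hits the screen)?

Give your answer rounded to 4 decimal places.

Answer: 13.0014

Derivation:
Initial: x=10.0000 theta=-0.3000
After 1 (propagate distance d=7): x=7.9000 theta=-0.3000
After 2 (thin lens f=-13): x=7.9000 theta=4/13 (≈0.3077)
After 3 (propagate distance d=39): x=19.9000 theta=4/13 (≈0.3077)
After 4 (thin lens f=30): x=19.9000 theta=-1387/3900 (≈-0.3556)
After 5 (propagate distance d=15): x=3787/260 (≈14.5654) theta=-1387/3900 (≈-0.3556)
After 6 (thin lens f=15): x=3787/260 (≈14.5654) theta=-199/150 (≈-1.3267)
After 7 (propagate distance d=28): x=-88067/3900 (≈-22.5813) theta=-199/150 (≈-1.3267)
After 8 (thin lens f=11): x=-88067/3900 (≈-22.5813) theta=31153/42900 (≈0.7262)
After 9 (propagate distance d=49 (to screen)): x=9296/715 (≈13.0014) theta=31153/42900 (≈0.7262)
Rounded to 4 decimal places: x = 13.0014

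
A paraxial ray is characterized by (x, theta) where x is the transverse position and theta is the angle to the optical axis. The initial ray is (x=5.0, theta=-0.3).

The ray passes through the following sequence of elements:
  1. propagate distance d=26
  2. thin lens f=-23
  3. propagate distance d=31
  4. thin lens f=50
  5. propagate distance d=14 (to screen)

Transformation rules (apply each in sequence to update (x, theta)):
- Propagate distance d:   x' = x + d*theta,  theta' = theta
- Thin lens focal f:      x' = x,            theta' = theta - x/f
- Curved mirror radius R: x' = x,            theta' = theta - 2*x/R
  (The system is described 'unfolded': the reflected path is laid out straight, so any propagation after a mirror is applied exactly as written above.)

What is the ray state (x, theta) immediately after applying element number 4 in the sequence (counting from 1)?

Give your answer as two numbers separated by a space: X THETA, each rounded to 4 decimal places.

Initial: x=5.0000 theta=-0.3000
After 1 (propagate distance d=26): x=-2.8000 theta=-0.3000
After 2 (thin lens f=-23): x=-2.8000 theta=-97/230 (≈-0.4217)
After 3 (propagate distance d=31): x=-3651/230 (≈-15.8739) theta=-97/230 (≈-0.4217)
After 4 (thin lens f=50): x=-3651/230 (≈-15.8739) theta=-1199/11500 (≈-0.1043)
Rounded to 4 decimal places: x = -15.8739, theta = -0.1043

Answer: -15.8739 -0.1043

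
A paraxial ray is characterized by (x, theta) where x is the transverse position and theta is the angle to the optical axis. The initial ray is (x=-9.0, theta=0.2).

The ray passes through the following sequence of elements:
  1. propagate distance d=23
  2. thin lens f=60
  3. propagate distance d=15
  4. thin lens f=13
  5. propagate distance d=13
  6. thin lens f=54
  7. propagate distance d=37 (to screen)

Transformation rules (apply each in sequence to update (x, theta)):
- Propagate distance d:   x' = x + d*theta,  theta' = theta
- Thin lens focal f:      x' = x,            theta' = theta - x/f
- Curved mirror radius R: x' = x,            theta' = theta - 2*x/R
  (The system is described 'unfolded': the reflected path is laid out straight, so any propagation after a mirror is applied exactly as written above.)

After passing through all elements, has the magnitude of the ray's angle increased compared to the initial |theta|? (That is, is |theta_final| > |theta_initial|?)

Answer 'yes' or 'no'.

Answer: yes

Derivation:
Initial: x=-9.0000 theta=0.2000
After 1 (propagate distance d=23): x=-4.4000 theta=0.2000
After 2 (thin lens f=60): x=-4.4000 theta=41/150 (≈0.2733)
After 3 (propagate distance d=15): x=-0.3000 theta=41/150 (≈0.2733)
After 4 (thin lens f=13): x=-0.3000 theta=289/975 (≈0.2964)
After 5 (propagate distance d=13): x=533/150 (≈3.5533) theta=289/975 (≈0.2964)
After 6 (thin lens f=54): x=533/150 (≈3.5533) theta=24283/105300 (≈0.2306)
After 7 (propagate distance d=37 (to screen)): x=1272637/105300 (≈12.0858) theta=24283/105300 (≈0.2306)
|theta_initial|=0.2000 |theta_final|=24283/105300 (≈0.2306) -> increased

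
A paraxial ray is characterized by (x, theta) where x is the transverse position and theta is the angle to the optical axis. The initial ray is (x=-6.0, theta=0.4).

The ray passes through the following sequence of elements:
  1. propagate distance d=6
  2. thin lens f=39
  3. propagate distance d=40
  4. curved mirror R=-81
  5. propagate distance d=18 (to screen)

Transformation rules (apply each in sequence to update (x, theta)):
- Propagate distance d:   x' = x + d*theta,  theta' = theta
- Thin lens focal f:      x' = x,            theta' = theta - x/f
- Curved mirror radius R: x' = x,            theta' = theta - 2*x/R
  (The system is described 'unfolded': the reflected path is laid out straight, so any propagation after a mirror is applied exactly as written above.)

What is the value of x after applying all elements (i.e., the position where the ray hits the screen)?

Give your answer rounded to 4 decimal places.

Initial: x=-6.0000 theta=0.4000
After 1 (propagate distance d=6): x=-3.6000 theta=0.4000
After 2 (thin lens f=39): x=-3.6000 theta=32/65 (≈0.4923)
After 3 (propagate distance d=40): x=1046/65 (≈16.0923) theta=32/65 (≈0.4923)
After 4 (curved mirror R=-81): x=1046/65 (≈16.0923) theta=4684/5265 (≈0.8896)
After 5 (propagate distance d=18 (to screen)): x=18782/585 (≈32.1060) theta=4684/5265 (≈0.8896)
Rounded to 4 decimal places: x = 32.1060

Answer: 32.1060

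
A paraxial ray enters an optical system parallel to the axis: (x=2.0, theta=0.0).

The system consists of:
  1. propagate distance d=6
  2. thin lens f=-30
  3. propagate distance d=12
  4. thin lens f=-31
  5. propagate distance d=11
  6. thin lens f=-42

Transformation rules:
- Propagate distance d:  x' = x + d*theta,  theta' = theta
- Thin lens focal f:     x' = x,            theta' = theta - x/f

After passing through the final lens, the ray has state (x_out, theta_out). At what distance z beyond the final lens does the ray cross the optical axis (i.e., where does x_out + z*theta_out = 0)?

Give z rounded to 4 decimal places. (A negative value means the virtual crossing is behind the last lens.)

Answer: -17.0973

Derivation:
Initial: x=2.0000 theta=0.0000
After 1 (propagate distance d=6): x=2.0000 theta=0.0000
After 2 (thin lens f=-30): x=2.0000 theta=1/15 (≈0.0667)
After 3 (propagate distance d=12): x=2.8000 theta=1/15 (≈0.0667)
After 4 (thin lens f=-31): x=2.8000 theta=73/465 (≈0.1570)
After 5 (propagate distance d=11): x=421/93 (≈4.5269) theta=73/465 (≈0.1570)
After 6 (thin lens f=-42): x=421/93 (≈4.5269) theta=5171/19530 (≈0.2648)
z_focus = -x_out/theta_out = -(421/93)/(5171/19530) = -88410/5171 ≈ -17.0973
Rounded to 4 decimal places: z = -17.0973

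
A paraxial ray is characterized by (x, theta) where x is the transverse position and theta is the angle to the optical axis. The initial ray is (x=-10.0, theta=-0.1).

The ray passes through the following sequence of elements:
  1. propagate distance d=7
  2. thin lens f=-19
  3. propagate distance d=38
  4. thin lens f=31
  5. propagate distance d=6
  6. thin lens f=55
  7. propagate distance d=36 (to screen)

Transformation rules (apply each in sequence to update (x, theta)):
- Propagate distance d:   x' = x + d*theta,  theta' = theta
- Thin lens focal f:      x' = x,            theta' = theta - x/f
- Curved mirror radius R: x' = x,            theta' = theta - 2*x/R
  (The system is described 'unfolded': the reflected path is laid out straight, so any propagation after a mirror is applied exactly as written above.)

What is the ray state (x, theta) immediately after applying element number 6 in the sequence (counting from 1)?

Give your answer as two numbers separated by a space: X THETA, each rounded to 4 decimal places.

Initial: x=-10.0000 theta=-0.1000
After 1 (propagate distance d=7): x=-10.7000 theta=-0.1000
After 2 (thin lens f=-19): x=-10.7000 theta=-63/95 (≈-0.6632)
After 3 (propagate distance d=38): x=-35.9000 theta=-63/95 (≈-0.6632)
After 4 (thin lens f=31): x=-35.9000 theta=583/1178 (≈0.4949)
After 5 (propagate distance d=6): x=-193961/5890 (≈-32.9306) theta=583/1178 (≈0.4949)
After 6 (thin lens f=55): x=-193961/5890 (≈-32.9306) theta=177143/161975 (≈1.0936)
Rounded to 4 decimal places: x = -32.9306, theta = 1.0936

Answer: -32.9306 1.0936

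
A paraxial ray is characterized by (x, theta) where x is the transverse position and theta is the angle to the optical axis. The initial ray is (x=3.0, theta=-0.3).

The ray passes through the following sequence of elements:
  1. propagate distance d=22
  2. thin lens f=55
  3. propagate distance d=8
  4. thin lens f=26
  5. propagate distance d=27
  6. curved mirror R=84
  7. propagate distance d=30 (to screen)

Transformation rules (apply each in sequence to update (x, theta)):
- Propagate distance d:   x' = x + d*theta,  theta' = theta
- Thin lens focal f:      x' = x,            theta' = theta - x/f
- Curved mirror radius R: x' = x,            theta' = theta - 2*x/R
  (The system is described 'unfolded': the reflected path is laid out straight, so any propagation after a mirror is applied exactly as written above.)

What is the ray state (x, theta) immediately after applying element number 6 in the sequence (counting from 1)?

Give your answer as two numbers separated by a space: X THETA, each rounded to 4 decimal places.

Answer: -6.1221 0.1218

Derivation:
Initial: x=3.0000 theta=-0.3000
After 1 (propagate distance d=22): x=-3.6000 theta=-0.3000
After 2 (thin lens f=55): x=-3.6000 theta=-129/550 (≈-0.2345)
After 3 (propagate distance d=8): x=-1506/275 (≈-5.4764) theta=-129/550 (≈-0.2345)
After 4 (thin lens f=26): x=-1506/275 (≈-5.4764) theta=-171/7150 (≈-0.0239)
After 5 (propagate distance d=27): x=-43773/7150 (≈-6.1221) theta=-171/7150 (≈-0.0239)
After 6 (curved mirror R=84): x=-43773/7150 (≈-6.1221) theta=12197/100100 (≈0.1218)
Rounded to 4 decimal places: x = -6.1221, theta = 0.1218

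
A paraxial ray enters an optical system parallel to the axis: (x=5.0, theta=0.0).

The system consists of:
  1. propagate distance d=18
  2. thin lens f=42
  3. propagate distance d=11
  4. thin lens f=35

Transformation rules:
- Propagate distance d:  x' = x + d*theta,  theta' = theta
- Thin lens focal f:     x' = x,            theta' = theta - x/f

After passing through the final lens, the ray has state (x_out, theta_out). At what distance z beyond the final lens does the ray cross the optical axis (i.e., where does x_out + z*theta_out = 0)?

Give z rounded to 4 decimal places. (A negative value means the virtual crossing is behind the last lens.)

Initial: x=5.0000 theta=0.0000
After 1 (propagate distance d=18): x=5.0000 theta=0.0000
After 2 (thin lens f=42): x=5.0000 theta=-5/42 (≈-0.1190)
After 3 (propagate distance d=11): x=155/42 (≈3.6905) theta=-5/42 (≈-0.1190)
After 4 (thin lens f=35): x=155/42 (≈3.6905) theta=-11/49 (≈-0.2245)
z_focus = -x_out/theta_out = -(155/42)/(-11/49) = 1085/66 ≈ 16.4394
Rounded to 4 decimal places: z = 16.4394

Answer: 16.4394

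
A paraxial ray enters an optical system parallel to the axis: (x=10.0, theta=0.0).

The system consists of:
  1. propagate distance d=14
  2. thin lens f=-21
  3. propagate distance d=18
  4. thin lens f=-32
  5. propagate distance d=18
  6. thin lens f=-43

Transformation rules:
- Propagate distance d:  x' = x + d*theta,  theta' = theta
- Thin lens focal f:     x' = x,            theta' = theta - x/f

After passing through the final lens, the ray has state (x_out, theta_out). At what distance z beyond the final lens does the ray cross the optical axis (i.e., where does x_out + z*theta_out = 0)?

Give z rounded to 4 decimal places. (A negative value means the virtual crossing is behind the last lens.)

Answer: -19.4691

Derivation:
Initial: x=10.0000 theta=0.0000
After 1 (propagate distance d=14): x=10.0000 theta=0.0000
After 2 (thin lens f=-21): x=10.0000 theta=10/21 (≈0.4762)
After 3 (propagate distance d=18): x=130/7 (≈18.5714) theta=10/21 (≈0.4762)
After 4 (thin lens f=-32): x=130/7 (≈18.5714) theta=355/336 (≈1.0565)
After 5 (propagate distance d=18): x=2105/56 (≈37.5893) theta=355/336 (≈1.0565)
After 6 (thin lens f=-43): x=2105/56 (≈37.5893) theta=3985/2064 (≈1.9307)
z_focus = -x_out/theta_out = -(2105/56)/(3985/2064) = -108618/5579 ≈ -19.4691
Rounded to 4 decimal places: z = -19.4691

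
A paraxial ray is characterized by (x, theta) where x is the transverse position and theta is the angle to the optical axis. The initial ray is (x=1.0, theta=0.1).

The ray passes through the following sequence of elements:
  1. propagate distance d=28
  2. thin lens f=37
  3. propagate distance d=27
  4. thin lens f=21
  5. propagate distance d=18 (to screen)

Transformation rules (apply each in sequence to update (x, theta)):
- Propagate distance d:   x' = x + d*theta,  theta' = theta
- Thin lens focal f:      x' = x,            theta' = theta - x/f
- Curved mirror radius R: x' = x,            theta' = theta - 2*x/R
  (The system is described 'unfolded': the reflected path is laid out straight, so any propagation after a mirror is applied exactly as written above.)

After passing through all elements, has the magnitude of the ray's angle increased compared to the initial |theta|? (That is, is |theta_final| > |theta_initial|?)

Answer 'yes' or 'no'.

Initial: x=1.0000 theta=0.1000
After 1 (propagate distance d=28): x=3.8000 theta=0.1000
After 2 (thin lens f=37): x=3.8000 theta=-1/370 (≈-0.0027)
After 3 (propagate distance d=27): x=1379/370 (≈3.7270) theta=-1/370 (≈-0.0027)
After 4 (thin lens f=21): x=1379/370 (≈3.7270) theta=-20/111 (≈-0.1802)
After 5 (propagate distance d=18 (to screen)): x=179/370 (≈0.4838) theta=-20/111 (≈-0.1802)
|theta_initial|=0.1000 |theta_final|=20/111 (≈0.1802) -> increased

Answer: yes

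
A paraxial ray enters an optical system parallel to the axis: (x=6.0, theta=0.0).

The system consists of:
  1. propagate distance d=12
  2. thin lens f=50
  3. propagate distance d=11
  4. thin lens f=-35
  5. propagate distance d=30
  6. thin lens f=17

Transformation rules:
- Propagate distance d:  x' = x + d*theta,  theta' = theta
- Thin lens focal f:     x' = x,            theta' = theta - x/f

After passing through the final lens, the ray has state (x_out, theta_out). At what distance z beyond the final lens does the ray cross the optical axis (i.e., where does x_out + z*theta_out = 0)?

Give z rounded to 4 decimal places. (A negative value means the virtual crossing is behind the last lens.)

Answer: 17.8158

Derivation:
Initial: x=6.0000 theta=0.0000
After 1 (propagate distance d=12): x=6.0000 theta=0.0000
After 2 (thin lens f=50): x=6.0000 theta=-0.1200
After 3 (propagate distance d=11): x=4.6800 theta=-0.1200
After 4 (thin lens f=-35): x=4.6800 theta=12/875 (≈0.0137)
After 5 (propagate distance d=30): x=891/175 (≈5.0914) theta=12/875 (≈0.0137)
After 6 (thin lens f=17): x=891/175 (≈5.0914) theta=-4251/14875 (≈-0.2858)
z_focus = -x_out/theta_out = -(891/175)/(-4251/14875) = 25245/1417 ≈ 17.8158
Rounded to 4 decimal places: z = 17.8158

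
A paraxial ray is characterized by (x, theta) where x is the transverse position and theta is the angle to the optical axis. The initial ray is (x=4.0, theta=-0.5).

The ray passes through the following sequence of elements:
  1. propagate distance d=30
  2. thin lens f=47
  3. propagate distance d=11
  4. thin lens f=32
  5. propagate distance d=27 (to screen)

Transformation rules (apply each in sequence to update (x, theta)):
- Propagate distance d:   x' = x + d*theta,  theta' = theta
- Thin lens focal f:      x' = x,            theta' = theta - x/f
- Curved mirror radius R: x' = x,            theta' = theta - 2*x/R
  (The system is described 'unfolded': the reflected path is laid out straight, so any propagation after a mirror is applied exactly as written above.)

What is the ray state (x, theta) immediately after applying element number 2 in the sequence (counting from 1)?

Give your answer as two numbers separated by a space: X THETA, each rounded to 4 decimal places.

Initial: x=4.0000 theta=-0.5000
After 1 (propagate distance d=30): x=-11.0000 theta=-0.5000
After 2 (thin lens f=47): x=-11.0000 theta=-25/94 (≈-0.2660)
Rounded to 4 decimal places: x = -11.0000, theta = -0.2660

Answer: -11.0000 -0.2660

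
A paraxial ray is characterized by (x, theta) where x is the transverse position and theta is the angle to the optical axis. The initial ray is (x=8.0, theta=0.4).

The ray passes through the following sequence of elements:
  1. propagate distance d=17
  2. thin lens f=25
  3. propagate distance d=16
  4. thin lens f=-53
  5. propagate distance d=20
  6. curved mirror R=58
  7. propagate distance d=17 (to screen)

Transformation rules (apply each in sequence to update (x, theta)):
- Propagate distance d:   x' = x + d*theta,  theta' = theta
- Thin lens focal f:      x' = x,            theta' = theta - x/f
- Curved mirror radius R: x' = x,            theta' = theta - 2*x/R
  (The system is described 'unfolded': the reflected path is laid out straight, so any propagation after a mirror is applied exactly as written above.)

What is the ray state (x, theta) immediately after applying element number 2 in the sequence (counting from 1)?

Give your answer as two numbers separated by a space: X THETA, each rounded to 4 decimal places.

Answer: 14.8000 -0.1920

Derivation:
Initial: x=8.0000 theta=0.4000
After 1 (propagate distance d=17): x=14.8000 theta=0.4000
After 2 (thin lens f=25): x=14.8000 theta=-0.1920
Rounded to 4 decimal places: x = 14.8000, theta = -0.1920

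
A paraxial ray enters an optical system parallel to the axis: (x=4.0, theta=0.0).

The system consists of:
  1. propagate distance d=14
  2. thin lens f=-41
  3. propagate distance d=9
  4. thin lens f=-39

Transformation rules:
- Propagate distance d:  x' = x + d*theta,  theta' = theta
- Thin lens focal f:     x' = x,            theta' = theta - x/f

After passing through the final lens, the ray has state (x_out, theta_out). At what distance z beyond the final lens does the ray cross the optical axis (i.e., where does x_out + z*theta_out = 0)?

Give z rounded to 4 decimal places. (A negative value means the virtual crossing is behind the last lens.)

Initial: x=4.0000 theta=0.0000
After 1 (propagate distance d=14): x=4.0000 theta=0.0000
After 2 (thin lens f=-41): x=4.0000 theta=4/41 (≈0.0976)
After 3 (propagate distance d=9): x=200/41 (≈4.8780) theta=4/41 (≈0.0976)
After 4 (thin lens f=-39): x=200/41 (≈4.8780) theta=356/1599 (≈0.2226)
z_focus = -x_out/theta_out = -(200/41)/(356/1599) = -1950/89 ≈ -21.9101
Rounded to 4 decimal places: z = -21.9101

Answer: -21.9101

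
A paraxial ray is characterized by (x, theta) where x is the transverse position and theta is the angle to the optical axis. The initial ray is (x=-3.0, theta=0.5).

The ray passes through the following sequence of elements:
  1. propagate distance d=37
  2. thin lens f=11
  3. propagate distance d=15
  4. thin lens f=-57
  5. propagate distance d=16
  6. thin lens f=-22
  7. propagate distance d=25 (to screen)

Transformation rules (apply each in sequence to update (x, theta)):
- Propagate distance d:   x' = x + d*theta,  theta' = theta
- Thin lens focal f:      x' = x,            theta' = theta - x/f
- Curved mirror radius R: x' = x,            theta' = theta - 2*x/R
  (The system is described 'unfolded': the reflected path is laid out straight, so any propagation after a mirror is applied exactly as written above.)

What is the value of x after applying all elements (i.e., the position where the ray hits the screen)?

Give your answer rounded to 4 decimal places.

Answer: -47.8853

Derivation:
Initial: x=-3.0000 theta=0.5000
After 1 (propagate distance d=37): x=15.5000 theta=0.5000
After 2 (thin lens f=11): x=15.5000 theta=-10/11 (≈-0.9091)
After 3 (propagate distance d=15): x=41/22 (≈1.8636) theta=-10/11 (≈-0.9091)
After 4 (thin lens f=-57): x=41/22 (≈1.8636) theta=-1099/1254 (≈-0.8764)
After 5 (propagate distance d=16): x=-15247/1254 (≈-12.1587) theta=-1099/1254 (≈-0.8764)
After 6 (thin lens f=-22): x=-15247/1254 (≈-12.1587) theta=-2075/1452 (≈-1.4291)
After 7 (propagate distance d=25 (to screen)): x=-440353/9196 (≈-47.8853) theta=-2075/1452 (≈-1.4291)
Rounded to 4 decimal places: x = -47.8853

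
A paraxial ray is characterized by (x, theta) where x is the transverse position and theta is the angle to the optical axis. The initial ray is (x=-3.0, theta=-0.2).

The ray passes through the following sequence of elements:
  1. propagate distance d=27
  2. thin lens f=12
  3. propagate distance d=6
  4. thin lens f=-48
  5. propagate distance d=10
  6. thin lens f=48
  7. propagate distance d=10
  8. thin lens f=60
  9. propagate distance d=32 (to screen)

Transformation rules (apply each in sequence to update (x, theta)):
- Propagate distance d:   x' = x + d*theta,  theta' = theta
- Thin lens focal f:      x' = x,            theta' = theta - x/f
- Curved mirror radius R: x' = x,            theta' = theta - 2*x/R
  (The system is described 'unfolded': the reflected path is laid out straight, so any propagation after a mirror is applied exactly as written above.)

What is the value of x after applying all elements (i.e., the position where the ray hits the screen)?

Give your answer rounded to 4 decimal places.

Answer: 14.6616

Derivation:
Initial: x=-3.0000 theta=-0.2000
After 1 (propagate distance d=27): x=-8.4000 theta=-0.2000
After 2 (thin lens f=12): x=-8.4000 theta=0.5000
After 3 (propagate distance d=6): x=-5.4000 theta=0.5000
After 4 (thin lens f=-48): x=-5.4000 theta=0.3875
After 5 (propagate distance d=10): x=-1.5250 theta=0.3875
After 6 (thin lens f=48): x=-1.5250 theta=161/384 (≈0.4193)
After 7 (propagate distance d=10): x=2561/960 (≈2.6677) theta=161/384 (≈0.4193)
After 8 (thin lens f=60): x=2561/960 (≈2.6677) theta=21589/57600 (≈0.3748)
After 9 (propagate distance d=32 (to screen)): x=211127/14400 (≈14.6616) theta=21589/57600 (≈0.3748)
Rounded to 4 decimal places: x = 14.6616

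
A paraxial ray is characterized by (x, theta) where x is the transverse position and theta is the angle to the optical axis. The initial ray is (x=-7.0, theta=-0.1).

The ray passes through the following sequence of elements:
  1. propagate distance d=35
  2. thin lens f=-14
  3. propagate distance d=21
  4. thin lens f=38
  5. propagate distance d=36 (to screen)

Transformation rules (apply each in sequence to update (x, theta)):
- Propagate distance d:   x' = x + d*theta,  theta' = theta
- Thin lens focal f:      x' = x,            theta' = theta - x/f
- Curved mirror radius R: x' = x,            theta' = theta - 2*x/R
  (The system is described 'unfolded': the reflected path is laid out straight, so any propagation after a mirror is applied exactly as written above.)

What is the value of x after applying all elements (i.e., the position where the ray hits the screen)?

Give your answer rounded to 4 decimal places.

Initial: x=-7.0000 theta=-0.1000
After 1 (propagate distance d=35): x=-10.5000 theta=-0.1000
After 2 (thin lens f=-14): x=-10.5000 theta=-0.8500
After 3 (propagate distance d=21): x=-28.3500 theta=-0.8500
After 4 (thin lens f=38): x=-28.3500 theta=-79/760 (≈-0.1039)
After 5 (propagate distance d=36 (to screen)): x=-2439/76 (≈-32.0921) theta=-79/760 (≈-0.1039)
Rounded to 4 decimal places: x = -32.0921

Answer: -32.0921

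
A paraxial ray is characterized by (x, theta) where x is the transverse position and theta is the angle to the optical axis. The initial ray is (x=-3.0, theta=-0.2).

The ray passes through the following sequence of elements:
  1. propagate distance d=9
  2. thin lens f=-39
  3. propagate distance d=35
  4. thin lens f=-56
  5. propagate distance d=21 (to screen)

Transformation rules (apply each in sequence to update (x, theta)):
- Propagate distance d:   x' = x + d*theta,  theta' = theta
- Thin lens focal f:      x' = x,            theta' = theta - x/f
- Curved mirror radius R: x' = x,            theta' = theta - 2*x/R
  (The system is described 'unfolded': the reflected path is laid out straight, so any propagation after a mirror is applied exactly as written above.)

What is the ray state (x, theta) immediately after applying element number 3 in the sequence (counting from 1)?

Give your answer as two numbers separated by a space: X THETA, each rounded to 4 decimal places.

Initial: x=-3.0000 theta=-0.2000
After 1 (propagate distance d=9): x=-4.8000 theta=-0.2000
After 2 (thin lens f=-39): x=-4.8000 theta=-21/65 (≈-0.3231)
After 3 (propagate distance d=35): x=-1047/65 (≈-16.1077) theta=-21/65 (≈-0.3231)
Rounded to 4 decimal places: x = -16.1077, theta = -0.3231

Answer: -16.1077 -0.3231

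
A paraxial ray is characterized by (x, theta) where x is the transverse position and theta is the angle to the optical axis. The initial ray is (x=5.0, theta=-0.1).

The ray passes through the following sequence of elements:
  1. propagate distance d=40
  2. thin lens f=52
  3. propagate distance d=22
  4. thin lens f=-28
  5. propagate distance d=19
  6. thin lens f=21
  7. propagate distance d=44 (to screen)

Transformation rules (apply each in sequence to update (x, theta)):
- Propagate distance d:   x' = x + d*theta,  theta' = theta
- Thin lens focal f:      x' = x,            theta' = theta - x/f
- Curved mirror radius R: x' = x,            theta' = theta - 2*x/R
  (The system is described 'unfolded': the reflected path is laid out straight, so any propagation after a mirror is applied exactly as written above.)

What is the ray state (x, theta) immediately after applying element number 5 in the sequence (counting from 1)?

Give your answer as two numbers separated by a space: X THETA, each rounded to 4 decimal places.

Initial: x=5.0000 theta=-0.1000
After 1 (propagate distance d=40): x=1.0000 theta=-0.1000
After 2 (thin lens f=52): x=1.0000 theta=-31/260 (≈-0.1192)
After 3 (propagate distance d=22): x=-211/130 (≈-1.6231) theta=-31/260 (≈-0.1192)
After 4 (thin lens f=-28): x=-211/130 (≈-1.6231) theta=-129/728 (≈-0.1772)
After 5 (propagate distance d=19): x=-18163/3640 (≈-4.9898) theta=-129/728 (≈-0.1772)
Rounded to 4 decimal places: x = -4.9898, theta = -0.1772

Answer: -4.9898 -0.1772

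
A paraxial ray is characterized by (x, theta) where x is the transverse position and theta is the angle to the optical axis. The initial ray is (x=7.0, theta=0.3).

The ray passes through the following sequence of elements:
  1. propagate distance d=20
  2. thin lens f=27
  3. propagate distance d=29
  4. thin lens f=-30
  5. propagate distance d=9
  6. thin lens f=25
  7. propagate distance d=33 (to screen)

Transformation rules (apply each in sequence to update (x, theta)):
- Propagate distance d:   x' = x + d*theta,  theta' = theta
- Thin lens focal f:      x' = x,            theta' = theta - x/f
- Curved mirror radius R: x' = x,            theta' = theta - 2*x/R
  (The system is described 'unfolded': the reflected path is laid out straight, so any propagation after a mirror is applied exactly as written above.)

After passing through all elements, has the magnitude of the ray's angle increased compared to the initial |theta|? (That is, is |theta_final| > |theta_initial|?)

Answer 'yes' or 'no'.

Initial: x=7.0000 theta=0.3000
After 1 (propagate distance d=20): x=13.0000 theta=0.3000
After 2 (thin lens f=27): x=13.0000 theta=-49/270 (≈-0.1815)
After 3 (propagate distance d=29): x=2089/270 (≈7.7370) theta=-49/270 (≈-0.1815)
After 4 (thin lens f=-30): x=2089/270 (≈7.7370) theta=619/8100 (≈0.0764)
After 5 (propagate distance d=9): x=22747/2700 (≈8.4248) theta=619/8100 (≈0.0764)
After 6 (thin lens f=25): x=22747/2700 (≈8.4248) theta=-26383/101250 (≈-0.2606)
After 7 (propagate distance d=33 (to screen)): x=-3917/22500 (≈-0.1741) theta=-26383/101250 (≈-0.2606)
|theta_initial|=0.3000 |theta_final|=26383/101250 (≈0.2606) -> not increased

Answer: no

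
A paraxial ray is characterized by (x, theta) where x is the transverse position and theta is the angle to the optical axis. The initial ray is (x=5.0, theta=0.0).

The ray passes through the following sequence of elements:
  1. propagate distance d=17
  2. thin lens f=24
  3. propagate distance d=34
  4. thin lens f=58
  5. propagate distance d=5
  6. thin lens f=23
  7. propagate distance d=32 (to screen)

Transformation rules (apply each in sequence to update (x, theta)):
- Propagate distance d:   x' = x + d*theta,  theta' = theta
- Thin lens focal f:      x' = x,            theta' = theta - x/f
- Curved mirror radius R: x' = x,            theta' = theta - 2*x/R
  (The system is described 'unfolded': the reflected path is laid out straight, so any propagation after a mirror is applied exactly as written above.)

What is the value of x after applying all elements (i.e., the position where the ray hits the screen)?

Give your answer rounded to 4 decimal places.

Answer: -4.3647

Derivation:
Initial: x=5.0000 theta=0.0000
After 1 (propagate distance d=17): x=5.0000 theta=0.0000
After 2 (thin lens f=24): x=5.0000 theta=-5/24 (≈-0.2083)
After 3 (propagate distance d=34): x=-25/12 (≈-2.0833) theta=-5/24 (≈-0.2083)
After 4 (thin lens f=58): x=-25/12 (≈-2.0833) theta=-5/29 (≈-0.1724)
After 5 (propagate distance d=5): x=-1025/348 (≈-2.9454) theta=-5/29 (≈-0.1724)
After 6 (thin lens f=23): x=-1025/348 (≈-2.9454) theta=-355/8004 (≈-0.0444)
After 7 (propagate distance d=32 (to screen)): x=-11645/2668 (≈-4.3647) theta=-355/8004 (≈-0.0444)
Rounded to 4 decimal places: x = -4.3647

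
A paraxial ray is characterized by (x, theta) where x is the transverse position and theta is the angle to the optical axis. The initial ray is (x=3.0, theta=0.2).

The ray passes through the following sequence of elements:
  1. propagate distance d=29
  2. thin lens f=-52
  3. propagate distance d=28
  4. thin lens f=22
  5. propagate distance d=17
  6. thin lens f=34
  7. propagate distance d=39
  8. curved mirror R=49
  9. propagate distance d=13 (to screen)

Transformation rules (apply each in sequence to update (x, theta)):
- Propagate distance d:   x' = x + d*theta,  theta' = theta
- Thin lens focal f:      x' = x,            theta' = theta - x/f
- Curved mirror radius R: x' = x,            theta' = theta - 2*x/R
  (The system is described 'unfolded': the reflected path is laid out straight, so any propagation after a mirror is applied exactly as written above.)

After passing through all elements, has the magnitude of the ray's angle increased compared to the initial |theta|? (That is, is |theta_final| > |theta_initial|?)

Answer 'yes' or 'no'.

Answer: no

Derivation:
Initial: x=3.0000 theta=0.2000
After 1 (propagate distance d=29): x=8.8000 theta=0.2000
After 2 (thin lens f=-52): x=8.8000 theta=24/65 (≈0.3692)
After 3 (propagate distance d=28): x=1244/65 (≈19.1385) theta=24/65 (≈0.3692)
After 4 (thin lens f=22): x=1244/65 (≈19.1385) theta=-358/715 (≈-0.5007)
After 5 (propagate distance d=17): x=7598/715 (≈10.6266) theta=-358/715 (≈-0.5007)
After 6 (thin lens f=34): x=7598/715 (≈10.6266) theta=-1977/2431 (≈-0.8132)
After 7 (propagate distance d=39): x=-256349/12155 (≈-21.0900) theta=-1977/2431 (≈-0.8132)
After 8 (curved mirror R=49): x=-256349/12155 (≈-21.0900) theta=28333/595595 (≈0.0476)
After 9 (propagate distance d=13 (to screen)): x=-12192772/595595 (≈-20.4716) theta=28333/595595 (≈0.0476)
|theta_initial|=0.2000 |theta_final|=28333/595595 (≈0.0476) -> not increased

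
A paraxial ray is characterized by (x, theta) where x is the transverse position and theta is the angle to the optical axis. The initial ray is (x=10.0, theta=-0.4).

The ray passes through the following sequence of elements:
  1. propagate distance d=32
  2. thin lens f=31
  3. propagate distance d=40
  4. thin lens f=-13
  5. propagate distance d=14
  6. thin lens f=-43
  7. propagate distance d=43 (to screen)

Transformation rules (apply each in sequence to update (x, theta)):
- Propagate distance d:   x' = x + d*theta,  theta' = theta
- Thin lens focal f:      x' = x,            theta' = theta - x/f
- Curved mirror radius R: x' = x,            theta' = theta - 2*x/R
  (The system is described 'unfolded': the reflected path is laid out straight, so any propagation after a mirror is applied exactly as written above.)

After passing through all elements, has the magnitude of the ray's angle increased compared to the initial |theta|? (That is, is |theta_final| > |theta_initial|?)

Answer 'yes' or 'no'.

Initial: x=10.0000 theta=-0.4000
After 1 (propagate distance d=32): x=-2.8000 theta=-0.4000
After 2 (thin lens f=31): x=-2.8000 theta=-48/155 (≈-0.3097)
After 3 (propagate distance d=40): x=-2354/155 (≈-15.1871) theta=-48/155 (≈-0.3097)
After 4 (thin lens f=-13): x=-2354/155 (≈-15.1871) theta=-2978/2015 (≈-1.4779)
After 5 (propagate distance d=14): x=-72294/2015 (≈-35.8779) theta=-2978/2015 (≈-1.4779)
After 6 (thin lens f=-43): x=-72294/2015 (≈-35.8779) theta=-200348/86645 (≈-2.3123)
After 7 (propagate distance d=43 (to screen)): x=-272642/2015 (≈-135.3062) theta=-200348/86645 (≈-2.3123)
|theta_initial|=0.4000 |theta_final|=200348/86645 (≈2.3123) -> increased

Answer: yes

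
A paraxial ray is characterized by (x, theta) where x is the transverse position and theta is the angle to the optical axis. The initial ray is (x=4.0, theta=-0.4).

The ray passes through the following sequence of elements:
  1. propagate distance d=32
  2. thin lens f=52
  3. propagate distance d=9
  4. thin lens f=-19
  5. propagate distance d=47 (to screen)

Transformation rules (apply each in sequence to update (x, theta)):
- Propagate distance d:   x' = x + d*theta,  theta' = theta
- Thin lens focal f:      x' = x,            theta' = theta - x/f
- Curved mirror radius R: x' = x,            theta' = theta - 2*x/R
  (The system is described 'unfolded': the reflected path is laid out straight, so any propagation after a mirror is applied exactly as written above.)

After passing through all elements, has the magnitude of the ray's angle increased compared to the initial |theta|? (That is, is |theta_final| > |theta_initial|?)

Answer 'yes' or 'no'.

Initial: x=4.0000 theta=-0.4000
After 1 (propagate distance d=32): x=-8.8000 theta=-0.4000
After 2 (thin lens f=52): x=-8.8000 theta=-3/13 (≈-0.2308)
After 3 (propagate distance d=9): x=-707/65 (≈-10.8769) theta=-3/13 (≈-0.2308)
After 4 (thin lens f=-19): x=-707/65 (≈-10.8769) theta=-992/1235 (≈-0.8032)
After 5 (propagate distance d=47 (to screen)): x=-60057/1235 (≈-48.6291) theta=-992/1235 (≈-0.8032)
|theta_initial|=0.4000 |theta_final|=992/1235 (≈0.8032) -> increased

Answer: yes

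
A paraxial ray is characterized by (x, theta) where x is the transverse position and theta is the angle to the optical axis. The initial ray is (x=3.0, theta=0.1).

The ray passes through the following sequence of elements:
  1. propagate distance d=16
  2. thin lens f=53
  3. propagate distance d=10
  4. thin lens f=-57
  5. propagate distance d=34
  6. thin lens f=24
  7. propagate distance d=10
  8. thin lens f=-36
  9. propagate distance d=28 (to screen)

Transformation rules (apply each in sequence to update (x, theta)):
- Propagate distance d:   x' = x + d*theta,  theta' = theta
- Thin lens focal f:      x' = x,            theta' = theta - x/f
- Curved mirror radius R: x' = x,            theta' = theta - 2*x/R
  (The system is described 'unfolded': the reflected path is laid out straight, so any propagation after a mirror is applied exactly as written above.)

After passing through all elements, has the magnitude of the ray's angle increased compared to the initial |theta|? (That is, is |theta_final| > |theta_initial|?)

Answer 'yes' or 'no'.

Initial: x=3.0000 theta=0.1000
After 1 (propagate distance d=16): x=4.6000 theta=0.1000
After 2 (thin lens f=53): x=4.6000 theta=7/530 (≈0.0132)
After 3 (propagate distance d=10): x=1254/265 (≈4.7321) theta=7/530 (≈0.0132)
After 4 (thin lens f=-57): x=1254/265 (≈4.7321) theta=51/530 (≈0.0962)
After 5 (propagate distance d=34): x=2121/265 (≈8.0038) theta=51/530 (≈0.0962)
After 6 (thin lens f=24): x=2121/265 (≈8.0038) theta=-503/2120 (≈-0.2373)
After 7 (propagate distance d=10): x=5969/1060 (≈5.6311) theta=-503/2120 (≈-0.2373)
After 8 (thin lens f=-36): x=5969/1060 (≈5.6311) theta=-617/7632 (≈-0.0808)
After 9 (propagate distance d=28 (to screen)): x=16063/4770 (≈3.3675) theta=-617/7632 (≈-0.0808)
|theta_initial|=0.1000 |theta_final|=617/7632 (≈0.0808) -> not increased

Answer: no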